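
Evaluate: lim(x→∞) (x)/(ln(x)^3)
This is an ∞/∞ indeterminate form.

Apply L'Hôpital's rule: differentiate numerator and denominator separately.
  f(x) = x   ⇒   f'(x) = 1
  g(x) = ln(x)^3   ⇒   g'(x) = 3·ln(x)^2/x
  lim(x→∞) f'(x)/g'(x) = lim(x→∞) (1)/(3·ln(x)^2/x)
  = ∞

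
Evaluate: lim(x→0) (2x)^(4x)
This is an exponential indeterminate form.

For exponential indeterminate forms, take the natural log:
  Let L = lim(x→0) (2x)^(4x)
  Then ln(L) = lim(x→0) [exponent × ln(base)]
  Evaluate using L'Hôpital or standard limits, then exponentiate.
  L = 1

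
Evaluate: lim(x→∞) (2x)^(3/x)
This is an exponential indeterminate form.

For exponential indeterminate forms, take the natural log:
  Let L = lim(x→∞) (2x)^(3/x)
  Then ln(L) = lim(x→∞) [exponent × ln(base)]
  Evaluate using L'Hôpital or standard limits, then exponentiate.
  L = 1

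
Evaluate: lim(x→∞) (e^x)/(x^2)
This is an ∞/∞ indeterminate form.

Apply L'Hôpital's rule: differentiate numerator and denominator separately.
  f(x) = e^(x)   ⇒   f'(x) = e^(x)
  g(x) = x^2   ⇒   g'(x) = 2·x
  lim(x→∞) f'(x)/g'(x) = lim(x→∞) (e^(x))/(2·x)
  = ∞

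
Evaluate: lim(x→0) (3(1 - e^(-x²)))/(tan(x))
This is a 0/0 indeterminate form.

Apply L'Hôpital's rule: differentiate numerator and denominator separately.
  f(x) = 3 - 3·e^(-x^2)   ⇒   f'(x) = 6·x·e^(-x^2)
  g(x) = tan(x)   ⇒   g'(x) = tan(x)^2 + 1
  lim(x→0) f'(x)/g'(x) = lim(x→0) (6·x·e^(-x^2))/(tan(x)^2 + 1)
  = 0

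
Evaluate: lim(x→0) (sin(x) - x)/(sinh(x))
This is a 0/0 indeterminate form.

Apply L'Hôpital's rule: differentiate numerator and denominator separately.
  f(x) = -x + sin(x)   ⇒   f'(x) = cos(x) - 1
  g(x) = sinh(x)   ⇒   g'(x) = cosh(x)
  lim(x→0) f'(x)/g'(x) = lim(x→0) (cos(x) - 1)/(cosh(x))
  = 0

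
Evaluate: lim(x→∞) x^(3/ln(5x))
This is an exponential indeterminate form.

For exponential indeterminate forms, take the natural log:
  Let L = lim(x→∞) x^(3/ln(5x))
  Then ln(L) = lim(x→∞) [exponent × ln(base)]
  Evaluate using L'Hôpital or standard limits, then exponentiate.
  L = e^(3)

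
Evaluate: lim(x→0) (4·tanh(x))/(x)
This is a 0/0 indeterminate form.

Apply L'Hôpital's rule: differentiate numerator and denominator separately.
  f(x) = 4·tanh(x)   ⇒   f'(x) = 4 - 4·tanh(x)^2
  g(x) = x   ⇒   g'(x) = 1
  lim(x→0) f'(x)/g'(x) = lim(x→0) (4 - 4·tanh(x)^2)/(1)
  = 4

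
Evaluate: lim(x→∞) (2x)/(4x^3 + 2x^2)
This is an ∞/∞ indeterminate form.

Apply L'Hôpital's rule: differentiate numerator and denominator separately.
  f(x) = 2·x   ⇒   f'(x) = 2
  g(x) = 4·x^3 + 2·x^2   ⇒   g'(x) = 12·x^2 + 4·x
  lim(x→∞) f'(x)/g'(x) = lim(x→∞) (2)/(12·x^2 + 4·x)
  = 0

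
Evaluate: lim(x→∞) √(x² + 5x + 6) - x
This is an ∞-∞ indeterminate form.

Combine fractions or rationalize to convert ∞-∞ to 0/0 form:
  lim(x→∞) √(x² + 5x + 6) - x = 5/2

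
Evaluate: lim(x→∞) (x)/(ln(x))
This is an ∞/∞ indeterminate form.

Apply L'Hôpital's rule: differentiate numerator and denominator separately.
  f(x) = x   ⇒   f'(x) = 1
  g(x) = ln(x)   ⇒   g'(x) = 1/x
  lim(x→∞) f'(x)/g'(x) = lim(x→∞) (1)/(1/x)
  = ∞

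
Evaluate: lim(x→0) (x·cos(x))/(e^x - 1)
This is a 0/0 indeterminate form.

Apply L'Hôpital's rule: differentiate numerator and denominator separately.
  f(x) = x·cos(x)   ⇒   f'(x) = -x·sin(x) + cos(x)
  g(x) = e^(x) - 1   ⇒   g'(x) = e^(x)
  lim(x→0) f'(x)/g'(x) = lim(x→0) (-x·sin(x) + cos(x))/(e^(x))
  = 1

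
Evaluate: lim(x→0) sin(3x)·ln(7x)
This is a 0·∞ indeterminate form.

Rewrite 0·∞ as a quotient (0/0 or ∞/∞ form), then apply L'Hôpital's rule:
  lim(x→0) sin(3x)·ln(7x) = 0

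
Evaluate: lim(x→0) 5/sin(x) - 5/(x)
This is an ∞-∞ indeterminate form.

Combine fractions or rationalize to convert ∞-∞ to 0/0 form:
  lim(x→0) 5/sin(x) - 5/(x) = 0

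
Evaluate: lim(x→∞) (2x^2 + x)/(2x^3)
This is an ∞/∞ indeterminate form.

Apply L'Hôpital's rule: differentiate numerator and denominator separately.
  f(x) = 2·x^2 + x   ⇒   f'(x) = 4·x + 1
  g(x) = 2·x^3   ⇒   g'(x) = 6·x^2
  lim(x→∞) f'(x)/g'(x) = lim(x→∞) (4·x + 1)/(6·x^2)
  = 0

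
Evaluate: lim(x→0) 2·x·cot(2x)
This is a 0·∞ indeterminate form.

Rewrite 0·∞ as a quotient (0/0 or ∞/∞ form), then apply L'Hôpital's rule:
  lim(x→0) 2·x·cot(2x) = 1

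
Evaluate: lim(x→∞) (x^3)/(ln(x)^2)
This is an ∞/∞ indeterminate form.

Apply L'Hôpital's rule: differentiate numerator and denominator separately.
  f(x) = x^3   ⇒   f'(x) = 3·x^2
  g(x) = ln(x)^2   ⇒   g'(x) = 2·ln(x)/x
  lim(x→∞) f'(x)/g'(x) = lim(x→∞) (3·x^2)/(2·ln(x)/x)
  = ∞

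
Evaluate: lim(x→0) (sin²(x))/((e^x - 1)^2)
This is a 0/0 indeterminate form.

Apply L'Hôpital's rule: differentiate numerator and denominator separately.
  f(x) = sin(x)^2   ⇒   f'(x) = 2·sin(x)·cos(x)
  g(x) = (e^(x) - 1)^2   ⇒   g'(x) = 2·(e^(x) - 1)·e^(x)
  lim(x→0) f'(x)/g'(x) = lim(x→0) (2·sin(x)·cos(x))/(2·(e^(x) - 1)·e^(x))
  = 1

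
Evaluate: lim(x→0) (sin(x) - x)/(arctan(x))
This is a 0/0 indeterminate form.

Apply L'Hôpital's rule: differentiate numerator and denominator separately.
  f(x) = -x + sin(x)   ⇒   f'(x) = cos(x) - 1
  g(x) = atan(x)   ⇒   g'(x) = 1/(x^2 + 1)
  lim(x→0) f'(x)/g'(x) = lim(x→0) (cos(x) - 1)/(1/(x^2 + 1))
  = 0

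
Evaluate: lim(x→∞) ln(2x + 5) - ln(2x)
This is an ∞-∞ indeterminate form.

Combine fractions or rationalize to convert ∞-∞ to 0/0 form:
  lim(x→∞) ln(2x + 5) - ln(2x) = 0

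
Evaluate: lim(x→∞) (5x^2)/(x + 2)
This is an ∞/∞ indeterminate form.

Apply L'Hôpital's rule: differentiate numerator and denominator separately.
  f(x) = 5·x^2   ⇒   f'(x) = 10·x
  g(x) = x + 2   ⇒   g'(x) = 1
  lim(x→∞) f'(x)/g'(x) = lim(x→∞) (10·x)/(1)
  = ∞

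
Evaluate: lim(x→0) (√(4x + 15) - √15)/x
This is a standard limit.

Factor or rationalize the expression:
  lim(x→0) (√(4x + 15) - √15)/x = 2·sqrt(15)/15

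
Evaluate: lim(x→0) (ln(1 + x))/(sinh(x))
This is a 0/0 indeterminate form.

Apply L'Hôpital's rule: differentiate numerator and denominator separately.
  f(x) = ln(x + 1)   ⇒   f'(x) = 1/(x + 1)
  g(x) = sinh(x)   ⇒   g'(x) = cosh(x)
  lim(x→0) f'(x)/g'(x) = lim(x→0) (1/(x + 1))/(cosh(x))
  = 1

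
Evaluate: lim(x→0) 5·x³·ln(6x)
This is a 0·∞ indeterminate form.

Rewrite 0·∞ as a quotient (0/0 or ∞/∞ form), then apply L'Hôpital's rule:
  lim(x→0) 5·x³·ln(6x) = 0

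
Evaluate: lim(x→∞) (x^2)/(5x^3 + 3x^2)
This is an ∞/∞ indeterminate form.

Apply L'Hôpital's rule: differentiate numerator and denominator separately.
  f(x) = x^2   ⇒   f'(x) = 2·x
  g(x) = 5·x^3 + 3·x^2   ⇒   g'(x) = 15·x^2 + 6·x
  lim(x→∞) f'(x)/g'(x) = lim(x→∞) (2·x)/(15·x^2 + 6·x)
  = 0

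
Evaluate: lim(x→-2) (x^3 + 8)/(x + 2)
This is a standard limit.

Factor or rationalize the expression:
  lim(x→-2) (x^3 + 8)/(x + 2) = 12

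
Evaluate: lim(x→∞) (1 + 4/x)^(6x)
This is an exponential indeterminate form.

For exponential indeterminate forms, take the natural log:
  Let L = lim(x→∞) (1 + 4/x)^(6x)
  Then ln(L) = lim(x→∞) [exponent × ln(base)]
  Evaluate using L'Hôpital or standard limits, then exponentiate.
  L = e^(24)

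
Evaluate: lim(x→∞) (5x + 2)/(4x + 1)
This is an ∞/∞ indeterminate form.

Apply L'Hôpital's rule: differentiate numerator and denominator separately.
  f(x) = 5·x + 2   ⇒   f'(x) = 5
  g(x) = 4·x + 1   ⇒   g'(x) = 4
  lim(x→∞) f'(x)/g'(x) = lim(x→∞) (5)/(4)
  = 5/4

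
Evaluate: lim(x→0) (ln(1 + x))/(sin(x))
This is a 0/0 indeterminate form.

Apply L'Hôpital's rule: differentiate numerator and denominator separately.
  f(x) = ln(x + 1)   ⇒   f'(x) = 1/(x + 1)
  g(x) = sin(x)   ⇒   g'(x) = cos(x)
  lim(x→0) f'(x)/g'(x) = lim(x→0) (1/(x + 1))/(cos(x))
  = 1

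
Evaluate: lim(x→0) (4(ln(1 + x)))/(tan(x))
This is a 0/0 indeterminate form.

Apply L'Hôpital's rule: differentiate numerator and denominator separately.
  f(x) = 4·ln(x + 1)   ⇒   f'(x) = 4/(x + 1)
  g(x) = tan(x)   ⇒   g'(x) = tan(x)^2 + 1
  lim(x→0) f'(x)/g'(x) = lim(x→0) (4/(x + 1))/(tan(x)^2 + 1)
  = 4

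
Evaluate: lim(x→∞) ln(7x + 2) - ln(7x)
This is an ∞-∞ indeterminate form.

Combine fractions or rationalize to convert ∞-∞ to 0/0 form:
  lim(x→∞) ln(7x + 2) - ln(7x) = 0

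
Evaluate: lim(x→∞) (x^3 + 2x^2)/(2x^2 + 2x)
This is an ∞/∞ indeterminate form.

Apply L'Hôpital's rule: differentiate numerator and denominator separately.
  f(x) = x^3 + 2·x^2   ⇒   f'(x) = 3·x^2 + 4·x
  g(x) = 2·x^2 + 2·x   ⇒   g'(x) = 4·x + 2
  lim(x→∞) f'(x)/g'(x) = lim(x→∞) (3·x^2 + 4·x)/(4·x + 2)
  = ∞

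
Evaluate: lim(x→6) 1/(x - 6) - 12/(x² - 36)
This is an ∞-∞ indeterminate form.

Combine fractions or rationalize to convert ∞-∞ to 0/0 form:
  lim(x→6) 1/(x - 6) - 12/(x² - 36) = 1/12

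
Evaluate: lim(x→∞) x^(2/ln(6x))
This is an exponential indeterminate form.

For exponential indeterminate forms, take the natural log:
  Let L = lim(x→∞) x^(2/ln(6x))
  Then ln(L) = lim(x→∞) [exponent × ln(base)]
  Evaluate using L'Hôpital or standard limits, then exponentiate.
  L = e²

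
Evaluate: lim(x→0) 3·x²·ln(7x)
This is a 0·∞ indeterminate form.

Rewrite 0·∞ as a quotient (0/0 or ∞/∞ form), then apply L'Hôpital's rule:
  lim(x→0) 3·x²·ln(7x) = 0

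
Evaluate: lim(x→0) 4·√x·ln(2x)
This is a 0·∞ indeterminate form.

Rewrite 0·∞ as a quotient (0/0 or ∞/∞ form), then apply L'Hôpital's rule:
  lim(x→0) 4·√x·ln(2x) = 0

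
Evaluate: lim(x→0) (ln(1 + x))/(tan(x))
This is a 0/0 indeterminate form.

Apply L'Hôpital's rule: differentiate numerator and denominator separately.
  f(x) = ln(x + 1)   ⇒   f'(x) = 1/(x + 1)
  g(x) = tan(x)   ⇒   g'(x) = tan(x)^2 + 1
  lim(x→0) f'(x)/g'(x) = lim(x→0) (1/(x + 1))/(tan(x)^2 + 1)
  = 1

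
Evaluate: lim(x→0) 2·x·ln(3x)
This is a 0·∞ indeterminate form.

Rewrite 0·∞ as a quotient (0/0 or ∞/∞ form), then apply L'Hôpital's rule:
  lim(x→0) 2·x·ln(3x) = 0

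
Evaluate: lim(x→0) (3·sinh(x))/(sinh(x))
This is a 0/0 indeterminate form.

Apply L'Hôpital's rule: differentiate numerator and denominator separately.
  f(x) = 3·sinh(x)   ⇒   f'(x) = 3·cosh(x)
  g(x) = sinh(x)   ⇒   g'(x) = cosh(x)
  lim(x→0) f'(x)/g'(x) = lim(x→0) (3·cosh(x))/(cosh(x))
  = 3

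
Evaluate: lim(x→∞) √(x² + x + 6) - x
This is an ∞-∞ indeterminate form.

Combine fractions or rationalize to convert ∞-∞ to 0/0 form:
  lim(x→∞) √(x² + x + 6) - x = 1/2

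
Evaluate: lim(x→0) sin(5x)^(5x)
This is an exponential indeterminate form.

For exponential indeterminate forms, take the natural log:
  Let L = lim(x→0) sin(5x)^(5x)
  Then ln(L) = lim(x→0) [exponent × ln(base)]
  Evaluate using L'Hôpital or standard limits, then exponentiate.
  L = 1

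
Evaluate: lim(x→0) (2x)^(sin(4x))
This is an exponential indeterminate form.

For exponential indeterminate forms, take the natural log:
  Let L = lim(x→0) (2x)^(sin(4x))
  Then ln(L) = lim(x→0) [exponent × ln(base)]
  Evaluate using L'Hôpital or standard limits, then exponentiate.
  L = 1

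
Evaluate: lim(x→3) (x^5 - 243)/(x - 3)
This is a standard limit.

Factor or rationalize the expression:
  lim(x→3) (x^5 - 243)/(x - 3) = 405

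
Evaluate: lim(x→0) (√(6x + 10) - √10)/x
This is a standard limit.

Factor or rationalize the expression:
  lim(x→0) (√(6x + 10) - √10)/x = 3·sqrt(10)/10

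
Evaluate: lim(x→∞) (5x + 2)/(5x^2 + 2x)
This is an ∞/∞ indeterminate form.

Apply L'Hôpital's rule: differentiate numerator and denominator separately.
  f(x) = 5·x + 2   ⇒   f'(x) = 5
  g(x) = 5·x^2 + 2·x   ⇒   g'(x) = 10·x + 2
  lim(x→∞) f'(x)/g'(x) = lim(x→∞) (5)/(10·x + 2)
  = 0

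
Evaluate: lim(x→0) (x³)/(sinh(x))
This is a 0/0 indeterminate form.

Apply L'Hôpital's rule: differentiate numerator and denominator separately.
  f(x) = x^3   ⇒   f'(x) = 3·x^2
  g(x) = sinh(x)   ⇒   g'(x) = cosh(x)
  lim(x→0) f'(x)/g'(x) = lim(x→0) (3·x^2)/(cosh(x))
  = 0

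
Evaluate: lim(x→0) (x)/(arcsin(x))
This is a 0/0 indeterminate form.

Apply L'Hôpital's rule: differentiate numerator and denominator separately.
  f(x) = x   ⇒   f'(x) = 1
  g(x) = asin(x)   ⇒   g'(x) = 1/sqrt(1 - x^2)
  lim(x→0) f'(x)/g'(x) = lim(x→0) (1)/(1/sqrt(1 - x^2))
  = 1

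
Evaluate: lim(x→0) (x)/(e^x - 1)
This is a 0/0 indeterminate form.

Apply L'Hôpital's rule: differentiate numerator and denominator separately.
  f(x) = x   ⇒   f'(x) = 1
  g(x) = e^(x) - 1   ⇒   g'(x) = e^(x)
  lim(x→0) f'(x)/g'(x) = lim(x→0) (1)/(e^(x))
  = 1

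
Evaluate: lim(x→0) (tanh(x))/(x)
This is a 0/0 indeterminate form.

Apply L'Hôpital's rule: differentiate numerator and denominator separately.
  f(x) = tanh(x)   ⇒   f'(x) = 1 - tanh(x)^2
  g(x) = x   ⇒   g'(x) = 1
  lim(x→0) f'(x)/g'(x) = lim(x→0) (1 - tanh(x)^2)/(1)
  = 1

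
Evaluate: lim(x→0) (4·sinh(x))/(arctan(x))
This is a 0/0 indeterminate form.

Apply L'Hôpital's rule: differentiate numerator and denominator separately.
  f(x) = 4·sinh(x)   ⇒   f'(x) = 4·cosh(x)
  g(x) = atan(x)   ⇒   g'(x) = 1/(x^2 + 1)
  lim(x→0) f'(x)/g'(x) = lim(x→0) (4·cosh(x))/(1/(x^2 + 1))
  = 4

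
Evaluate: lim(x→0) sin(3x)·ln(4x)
This is a 0·∞ indeterminate form.

Rewrite 0·∞ as a quotient (0/0 or ∞/∞ form), then apply L'Hôpital's rule:
  lim(x→0) sin(3x)·ln(4x) = 0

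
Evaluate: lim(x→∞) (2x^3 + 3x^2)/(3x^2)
This is an ∞/∞ indeterminate form.

Apply L'Hôpital's rule: differentiate numerator and denominator separately.
  f(x) = 2·x^3 + 3·x^2   ⇒   f'(x) = 6·x^2 + 6·x
  g(x) = 3·x^2   ⇒   g'(x) = 6·x
  lim(x→∞) f'(x)/g'(x) = lim(x→∞) (6·x^2 + 6·x)/(6·x)
  = ∞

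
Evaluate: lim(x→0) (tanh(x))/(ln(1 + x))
This is a 0/0 indeterminate form.

Apply L'Hôpital's rule: differentiate numerator and denominator separately.
  f(x) = tanh(x)   ⇒   f'(x) = 1 - tanh(x)^2
  g(x) = ln(x + 1)   ⇒   g'(x) = 1/(x + 1)
  lim(x→0) f'(x)/g'(x) = lim(x→0) (1 - tanh(x)^2)/(1/(x + 1))
  = 1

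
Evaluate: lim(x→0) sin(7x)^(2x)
This is an exponential indeterminate form.

For exponential indeterminate forms, take the natural log:
  Let L = lim(x→0) sin(7x)^(2x)
  Then ln(L) = lim(x→0) [exponent × ln(base)]
  Evaluate using L'Hôpital or standard limits, then exponentiate.
  L = 1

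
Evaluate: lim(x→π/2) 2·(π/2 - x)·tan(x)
This is a 0·∞ indeterminate form.

Rewrite 0·∞ as a quotient (0/0 or ∞/∞ form), then apply L'Hôpital's rule:
  lim(x→π/2) 2·(π/2 - x)·tan(x) = 2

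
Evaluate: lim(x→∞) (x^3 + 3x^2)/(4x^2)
This is an ∞/∞ indeterminate form.

Apply L'Hôpital's rule: differentiate numerator and denominator separately.
  f(x) = x^3 + 3·x^2   ⇒   f'(x) = 3·x^2 + 6·x
  g(x) = 4·x^2   ⇒   g'(x) = 8·x
  lim(x→∞) f'(x)/g'(x) = lim(x→∞) (3·x^2 + 6·x)/(8·x)
  = ∞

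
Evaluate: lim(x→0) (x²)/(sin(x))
This is a 0/0 indeterminate form.

Apply L'Hôpital's rule: differentiate numerator and denominator separately.
  f(x) = x^2   ⇒   f'(x) = 2·x
  g(x) = sin(x)   ⇒   g'(x) = cos(x)
  lim(x→0) f'(x)/g'(x) = lim(x→0) (2·x)/(cos(x))
  = 0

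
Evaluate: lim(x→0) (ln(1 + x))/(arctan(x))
This is a 0/0 indeterminate form.

Apply L'Hôpital's rule: differentiate numerator and denominator separately.
  f(x) = ln(x + 1)   ⇒   f'(x) = 1/(x + 1)
  g(x) = atan(x)   ⇒   g'(x) = 1/(x^2 + 1)
  lim(x→0) f'(x)/g'(x) = lim(x→0) (1/(x + 1))/(1/(x^2 + 1))
  = 1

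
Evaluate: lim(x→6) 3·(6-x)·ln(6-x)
This is a 0·∞ indeterminate form.

Rewrite 0·∞ as a quotient (0/0 or ∞/∞ form), then apply L'Hôpital's rule:
  lim(x→6) 3·(6-x)·ln(6-x) = 0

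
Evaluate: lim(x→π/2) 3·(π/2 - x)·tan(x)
This is a 0·∞ indeterminate form.

Rewrite 0·∞ as a quotient (0/0 or ∞/∞ form), then apply L'Hôpital's rule:
  lim(x→π/2) 3·(π/2 - x)·tan(x) = 3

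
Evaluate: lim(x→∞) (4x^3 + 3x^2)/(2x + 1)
This is an ∞/∞ indeterminate form.

Apply L'Hôpital's rule: differentiate numerator and denominator separately.
  f(x) = 4·x^3 + 3·x^2   ⇒   f'(x) = 12·x^2 + 6·x
  g(x) = 2·x + 1   ⇒   g'(x) = 2
  lim(x→∞) f'(x)/g'(x) = lim(x→∞) (12·x^2 + 6·x)/(2)
  = ∞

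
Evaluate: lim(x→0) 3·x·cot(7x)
This is a 0·∞ indeterminate form.

Rewrite 0·∞ as a quotient (0/0 or ∞/∞ form), then apply L'Hôpital's rule:
  lim(x→0) 3·x·cot(7x) = 3/7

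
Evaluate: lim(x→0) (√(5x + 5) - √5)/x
This is a standard limit.

Factor or rationalize the expression:
  lim(x→0) (√(5x + 5) - √5)/x = sqrt(5)/2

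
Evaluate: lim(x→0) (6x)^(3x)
This is an exponential indeterminate form.

For exponential indeterminate forms, take the natural log:
  Let L = lim(x→0) (6x)^(3x)
  Then ln(L) = lim(x→0) [exponent × ln(base)]
  Evaluate using L'Hôpital or standard limits, then exponentiate.
  L = 1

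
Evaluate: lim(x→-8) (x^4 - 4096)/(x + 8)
This is a standard limit.

Factor or rationalize the expression:
  lim(x→-8) (x^4 - 4096)/(x + 8) = -2048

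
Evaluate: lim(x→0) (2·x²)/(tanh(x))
This is a 0/0 indeterminate form.

Apply L'Hôpital's rule: differentiate numerator and denominator separately.
  f(x) = 2·x^2   ⇒   f'(x) = 4·x
  g(x) = tanh(x)   ⇒   g'(x) = 1 - tanh(x)^2
  lim(x→0) f'(x)/g'(x) = lim(x→0) (4·x)/(1 - tanh(x)^2)
  = 0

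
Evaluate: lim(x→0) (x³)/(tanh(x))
This is a 0/0 indeterminate form.

Apply L'Hôpital's rule: differentiate numerator and denominator separately.
  f(x) = x^3   ⇒   f'(x) = 3·x^2
  g(x) = tanh(x)   ⇒   g'(x) = 1 - tanh(x)^2
  lim(x→0) f'(x)/g'(x) = lim(x→0) (3·x^2)/(1 - tanh(x)^2)
  = 0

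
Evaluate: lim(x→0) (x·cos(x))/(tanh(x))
This is a 0/0 indeterminate form.

Apply L'Hôpital's rule: differentiate numerator and denominator separately.
  f(x) = x·cos(x)   ⇒   f'(x) = -x·sin(x) + cos(x)
  g(x) = tanh(x)   ⇒   g'(x) = 1 - tanh(x)^2
  lim(x→0) f'(x)/g'(x) = lim(x→0) (-x·sin(x) + cos(x))/(1 - tanh(x)^2)
  = 1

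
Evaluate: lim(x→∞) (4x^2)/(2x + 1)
This is an ∞/∞ indeterminate form.

Apply L'Hôpital's rule: differentiate numerator and denominator separately.
  f(x) = 4·x^2   ⇒   f'(x) = 8·x
  g(x) = 2·x + 1   ⇒   g'(x) = 2
  lim(x→∞) f'(x)/g'(x) = lim(x→∞) (8·x)/(2)
  = ∞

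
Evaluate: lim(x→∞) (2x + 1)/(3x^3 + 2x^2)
This is an ∞/∞ indeterminate form.

Apply L'Hôpital's rule: differentiate numerator and denominator separately.
  f(x) = 2·x + 1   ⇒   f'(x) = 2
  g(x) = 3·x^3 + 2·x^2   ⇒   g'(x) = 9·x^2 + 4·x
  lim(x→∞) f'(x)/g'(x) = lim(x→∞) (2)/(9·x^2 + 4·x)
  = 0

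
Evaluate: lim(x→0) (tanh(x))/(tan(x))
This is a 0/0 indeterminate form.

Apply L'Hôpital's rule: differentiate numerator and denominator separately.
  f(x) = tanh(x)   ⇒   f'(x) = 1 - tanh(x)^2
  g(x) = tan(x)   ⇒   g'(x) = tan(x)^2 + 1
  lim(x→0) f'(x)/g'(x) = lim(x→0) (1 - tanh(x)^2)/(tan(x)^2 + 1)
  = 1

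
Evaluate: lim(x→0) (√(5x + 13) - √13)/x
This is a standard limit.

Factor or rationalize the expression:
  lim(x→0) (√(5x + 13) - √13)/x = 5·sqrt(13)/26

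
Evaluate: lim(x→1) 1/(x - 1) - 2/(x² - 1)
This is an ∞-∞ indeterminate form.

Combine fractions or rationalize to convert ∞-∞ to 0/0 form:
  lim(x→1) 1/(x - 1) - 2/(x² - 1) = 1/2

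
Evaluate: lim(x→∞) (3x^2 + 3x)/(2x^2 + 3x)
This is an ∞/∞ indeterminate form.

Apply L'Hôpital's rule: differentiate numerator and denominator separately.
  f(x) = 3·x^2 + 3·x   ⇒   f'(x) = 6·x + 3
  g(x) = 2·x^2 + 3·x   ⇒   g'(x) = 4·x + 3
  lim(x→∞) f'(x)/g'(x) = lim(x→∞) (6·x + 3)/(4·x + 3)
  = 3/2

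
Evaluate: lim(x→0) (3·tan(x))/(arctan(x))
This is a 0/0 indeterminate form.

Apply L'Hôpital's rule: differentiate numerator and denominator separately.
  f(x) = 3·tan(x)   ⇒   f'(x) = 3·tan(x)^2 + 3
  g(x) = atan(x)   ⇒   g'(x) = 1/(x^2 + 1)
  lim(x→0) f'(x)/g'(x) = lim(x→0) (3·tan(x)^2 + 3)/(1/(x^2 + 1))
  = 3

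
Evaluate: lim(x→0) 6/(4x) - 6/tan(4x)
This is an ∞-∞ indeterminate form.

Combine fractions or rationalize to convert ∞-∞ to 0/0 form:
  lim(x→0) 6/(4x) - 6/tan(4x) = 0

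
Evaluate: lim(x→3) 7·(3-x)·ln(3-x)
This is a 0·∞ indeterminate form.

Rewrite 0·∞ as a quotient (0/0 or ∞/∞ form), then apply L'Hôpital's rule:
  lim(x→3) 7·(3-x)·ln(3-x) = 0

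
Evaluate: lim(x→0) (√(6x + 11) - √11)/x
This is a standard limit.

Factor or rationalize the expression:
  lim(x→0) (√(6x + 11) - √11)/x = 3·sqrt(11)/11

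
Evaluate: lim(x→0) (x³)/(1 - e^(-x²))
This is a 0/0 indeterminate form.

Apply L'Hôpital's rule: differentiate numerator and denominator separately.
  f(x) = x^3   ⇒   f'(x) = 3·x^2
  g(x) = 1 - e^(-x^2)   ⇒   g'(x) = 2·x·e^(-x^2)
  lim(x→0) f'(x)/g'(x) = lim(x→0) (3·x^2)/(2·x·e^(-x^2))
  = 0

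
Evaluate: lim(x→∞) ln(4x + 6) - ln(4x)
This is an ∞-∞ indeterminate form.

Combine fractions or rationalize to convert ∞-∞ to 0/0 form:
  lim(x→∞) ln(4x + 6) - ln(4x) = 0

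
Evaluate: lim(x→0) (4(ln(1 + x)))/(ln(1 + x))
This is a 0/0 indeterminate form.

Apply L'Hôpital's rule: differentiate numerator and denominator separately.
  f(x) = 4·ln(x + 1)   ⇒   f'(x) = 4/(x + 1)
  g(x) = ln(x + 1)   ⇒   g'(x) = 1/(x + 1)
  lim(x→0) f'(x)/g'(x) = lim(x→0) (4/(x + 1))/(1/(x + 1))
  = 4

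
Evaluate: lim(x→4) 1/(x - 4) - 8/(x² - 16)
This is an ∞-∞ indeterminate form.

Combine fractions or rationalize to convert ∞-∞ to 0/0 form:
  lim(x→4) 1/(x - 4) - 8/(x² - 16) = 1/8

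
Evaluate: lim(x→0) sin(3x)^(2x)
This is an exponential indeterminate form.

For exponential indeterminate forms, take the natural log:
  Let L = lim(x→0) sin(3x)^(2x)
  Then ln(L) = lim(x→0) [exponent × ln(base)]
  Evaluate using L'Hôpital or standard limits, then exponentiate.
  L = 1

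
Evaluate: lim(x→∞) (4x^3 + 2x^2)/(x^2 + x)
This is an ∞/∞ indeterminate form.

Apply L'Hôpital's rule: differentiate numerator and denominator separately.
  f(x) = 4·x^3 + 2·x^2   ⇒   f'(x) = 12·x^2 + 4·x
  g(x) = x^2 + x   ⇒   g'(x) = 2·x + 1
  lim(x→∞) f'(x)/g'(x) = lim(x→∞) (12·x^2 + 4·x)/(2·x + 1)
  = ∞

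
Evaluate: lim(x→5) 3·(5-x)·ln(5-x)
This is a 0·∞ indeterminate form.

Rewrite 0·∞ as a quotient (0/0 or ∞/∞ form), then apply L'Hôpital's rule:
  lim(x→5) 3·(5-x)·ln(5-x) = 0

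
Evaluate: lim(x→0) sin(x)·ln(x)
This is a 0·∞ indeterminate form.

Rewrite 0·∞ as a quotient (0/0 or ∞/∞ form), then apply L'Hôpital's rule:
  lim(x→0) sin(x)·ln(x) = 0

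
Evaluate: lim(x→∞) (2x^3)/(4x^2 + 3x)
This is an ∞/∞ indeterminate form.

Apply L'Hôpital's rule: differentiate numerator and denominator separately.
  f(x) = 2·x^3   ⇒   f'(x) = 6·x^2
  g(x) = 4·x^2 + 3·x   ⇒   g'(x) = 8·x + 3
  lim(x→∞) f'(x)/g'(x) = lim(x→∞) (6·x^2)/(8·x + 3)
  = ∞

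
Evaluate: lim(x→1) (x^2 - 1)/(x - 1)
This is a standard limit.

Factor or rationalize the expression:
  lim(x→1) (x^2 - 1)/(x - 1) = 2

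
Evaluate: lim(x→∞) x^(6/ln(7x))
This is an exponential indeterminate form.

For exponential indeterminate forms, take the natural log:
  Let L = lim(x→∞) x^(6/ln(7x))
  Then ln(L) = lim(x→∞) [exponent × ln(base)]
  Evaluate using L'Hôpital or standard limits, then exponentiate.
  L = e^(6)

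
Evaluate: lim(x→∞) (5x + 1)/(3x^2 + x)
This is an ∞/∞ indeterminate form.

Apply L'Hôpital's rule: differentiate numerator and denominator separately.
  f(x) = 5·x + 1   ⇒   f'(x) = 5
  g(x) = 3·x^2 + x   ⇒   g'(x) = 6·x + 1
  lim(x→∞) f'(x)/g'(x) = lim(x→∞) (5)/(6·x + 1)
  = 0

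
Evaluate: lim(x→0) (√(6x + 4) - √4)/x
This is a standard limit.

Factor or rationalize the expression:
  lim(x→0) (√(6x + 4) - √4)/x = 3/2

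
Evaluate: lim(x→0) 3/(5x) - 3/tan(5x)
This is an ∞-∞ indeterminate form.

Combine fractions or rationalize to convert ∞-∞ to 0/0 form:
  lim(x→0) 3/(5x) - 3/tan(5x) = 0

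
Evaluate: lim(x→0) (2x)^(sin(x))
This is an exponential indeterminate form.

For exponential indeterminate forms, take the natural log:
  Let L = lim(x→0) (2x)^(sin(x))
  Then ln(L) = lim(x→0) [exponent × ln(base)]
  Evaluate using L'Hôpital or standard limits, then exponentiate.
  L = 1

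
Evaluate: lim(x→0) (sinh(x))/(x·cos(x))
This is a 0/0 indeterminate form.

Apply L'Hôpital's rule: differentiate numerator and denominator separately.
  f(x) = sinh(x)   ⇒   f'(x) = cosh(x)
  g(x) = x·cos(x)   ⇒   g'(x) = -x·sin(x) + cos(x)
  lim(x→0) f'(x)/g'(x) = lim(x→0) (cosh(x))/(-x·sin(x) + cos(x))
  = 1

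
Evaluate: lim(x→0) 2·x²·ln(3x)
This is a 0·∞ indeterminate form.

Rewrite 0·∞ as a quotient (0/0 or ∞/∞ form), then apply L'Hôpital's rule:
  lim(x→0) 2·x²·ln(3x) = 0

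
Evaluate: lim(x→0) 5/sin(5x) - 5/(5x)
This is an ∞-∞ indeterminate form.

Combine fractions or rationalize to convert ∞-∞ to 0/0 form:
  lim(x→0) 5/sin(5x) - 5/(5x) = 0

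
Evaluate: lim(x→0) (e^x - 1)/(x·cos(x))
This is a 0/0 indeterminate form.

Apply L'Hôpital's rule: differentiate numerator and denominator separately.
  f(x) = e^(x) - 1   ⇒   f'(x) = e^(x)
  g(x) = x·cos(x)   ⇒   g'(x) = -x·sin(x) + cos(x)
  lim(x→0) f'(x)/g'(x) = lim(x→0) (e^(x))/(-x·sin(x) + cos(x))
  = 1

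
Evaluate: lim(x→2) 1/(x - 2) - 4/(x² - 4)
This is an ∞-∞ indeterminate form.

Combine fractions or rationalize to convert ∞-∞ to 0/0 form:
  lim(x→2) 1/(x - 2) - 4/(x² - 4) = 1/4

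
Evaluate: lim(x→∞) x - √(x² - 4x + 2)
This is an ∞-∞ indeterminate form.

Combine fractions or rationalize to convert ∞-∞ to 0/0 form:
  lim(x→∞) x - √(x² - 4x + 2) = 2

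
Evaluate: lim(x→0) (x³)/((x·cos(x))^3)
This is a 0/0 indeterminate form.

Apply L'Hôpital's rule: differentiate numerator and denominator separately.
  f(x) = x^3   ⇒   f'(x) = 3·x^2
  g(x) = x^3·cos(x)^3   ⇒   g'(x) = -3·x^3·sin(x)·cos(x)^2 + 3·x^2·cos(x)^3
  lim(x→0) f'(x)/g'(x) = lim(x→0) (3·x^2)/(-3·x^3·sin(x)·cos(x)^2 + 3·x^2·cos(x)^3)
  = 1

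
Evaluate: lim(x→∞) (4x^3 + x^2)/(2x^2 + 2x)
This is an ∞/∞ indeterminate form.

Apply L'Hôpital's rule: differentiate numerator and denominator separately.
  f(x) = 4·x^3 + x^2   ⇒   f'(x) = 12·x^2 + 2·x
  g(x) = 2·x^2 + 2·x   ⇒   g'(x) = 4·x + 2
  lim(x→∞) f'(x)/g'(x) = lim(x→∞) (12·x^2 + 2·x)/(4·x + 2)
  = ∞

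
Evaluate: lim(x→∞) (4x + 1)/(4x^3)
This is an ∞/∞ indeterminate form.

Apply L'Hôpital's rule: differentiate numerator and denominator separately.
  f(x) = 4·x + 1   ⇒   f'(x) = 4
  g(x) = 4·x^3   ⇒   g'(x) = 12·x^2
  lim(x→∞) f'(x)/g'(x) = lim(x→∞) (4)/(12·x^2)
  = 0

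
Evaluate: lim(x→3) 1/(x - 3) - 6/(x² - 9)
This is an ∞-∞ indeterminate form.

Combine fractions or rationalize to convert ∞-∞ to 0/0 form:
  lim(x→3) 1/(x - 3) - 6/(x² - 9) = 1/6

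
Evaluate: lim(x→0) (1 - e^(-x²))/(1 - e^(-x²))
This is a 0/0 indeterminate form.

Apply L'Hôpital's rule: differentiate numerator and denominator separately.
  f(x) = 1 - e^(-x^2)   ⇒   f'(x) = 2·x·e^(-x^2)
  g(x) = 1 - e^(-x^2)   ⇒   g'(x) = 2·x·e^(-x^2)
  lim(x→0) f'(x)/g'(x) = lim(x→0) (2·x·e^(-x^2))/(2·x·e^(-x^2))
  = 1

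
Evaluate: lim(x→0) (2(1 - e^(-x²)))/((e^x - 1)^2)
This is a 0/0 indeterminate form.

Apply L'Hôpital's rule: differentiate numerator and denominator separately.
  f(x) = 2 - 2·e^(-x^2)   ⇒   f'(x) = 4·x·e^(-x^2)
  g(x) = (e^(x) - 1)^2   ⇒   g'(x) = 2·(e^(x) - 1)·e^(x)
  lim(x→0) f'(x)/g'(x) = lim(x→0) (4·x·e^(-x^2))/(2·(e^(x) - 1)·e^(x))
  = 2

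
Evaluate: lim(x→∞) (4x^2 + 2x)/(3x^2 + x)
This is an ∞/∞ indeterminate form.

Apply L'Hôpital's rule: differentiate numerator and denominator separately.
  f(x) = 4·x^2 + 2·x   ⇒   f'(x) = 8·x + 2
  g(x) = 3·x^2 + x   ⇒   g'(x) = 6·x + 1
  lim(x→∞) f'(x)/g'(x) = lim(x→∞) (8·x + 2)/(6·x + 1)
  = 4/3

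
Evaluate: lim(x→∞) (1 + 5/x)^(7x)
This is an exponential indeterminate form.

For exponential indeterminate forms, take the natural log:
  Let L = lim(x→∞) (1 + 5/x)^(7x)
  Then ln(L) = lim(x→∞) [exponent × ln(base)]
  Evaluate using L'Hôpital or standard limits, then exponentiate.
  L = e^(35)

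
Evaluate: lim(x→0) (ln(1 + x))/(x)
This is a 0/0 indeterminate form.

Apply L'Hôpital's rule: differentiate numerator and denominator separately.
  f(x) = ln(x + 1)   ⇒   f'(x) = 1/(x + 1)
  g(x) = x   ⇒   g'(x) = 1
  lim(x→0) f'(x)/g'(x) = lim(x→0) (1/(x + 1))/(1)
  = 1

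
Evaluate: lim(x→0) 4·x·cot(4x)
This is a 0·∞ indeterminate form.

Rewrite 0·∞ as a quotient (0/0 or ∞/∞ form), then apply L'Hôpital's rule:
  lim(x→0) 4·x·cot(4x) = 1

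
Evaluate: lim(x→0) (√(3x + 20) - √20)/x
This is a standard limit.

Factor or rationalize the expression:
  lim(x→0) (√(3x + 20) - √20)/x = 3·sqrt(5)/20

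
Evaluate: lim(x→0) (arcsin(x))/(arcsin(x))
This is a 0/0 indeterminate form.

Apply L'Hôpital's rule: differentiate numerator and denominator separately.
  f(x) = asin(x)   ⇒   f'(x) = 1/sqrt(1 - x^2)
  g(x) = asin(x)   ⇒   g'(x) = 1/sqrt(1 - x^2)
  lim(x→0) f'(x)/g'(x) = lim(x→0) (1/sqrt(1 - x^2))/(1/sqrt(1 - x^2))
  = 1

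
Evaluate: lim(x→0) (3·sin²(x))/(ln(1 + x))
This is a 0/0 indeterminate form.

Apply L'Hôpital's rule: differentiate numerator and denominator separately.
  f(x) = 3·sin(x)^2   ⇒   f'(x) = 6·sin(x)·cos(x)
  g(x) = ln(x + 1)   ⇒   g'(x) = 1/(x + 1)
  lim(x→0) f'(x)/g'(x) = lim(x→0) (6·sin(x)·cos(x))/(1/(x + 1))
  = 0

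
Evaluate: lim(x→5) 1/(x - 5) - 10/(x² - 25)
This is an ∞-∞ indeterminate form.

Combine fractions or rationalize to convert ∞-∞ to 0/0 form:
  lim(x→5) 1/(x - 5) - 10/(x² - 25) = 1/10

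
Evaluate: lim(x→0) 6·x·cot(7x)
This is a 0·∞ indeterminate form.

Rewrite 0·∞ as a quotient (0/0 or ∞/∞ form), then apply L'Hôpital's rule:
  lim(x→0) 6·x·cot(7x) = 6/7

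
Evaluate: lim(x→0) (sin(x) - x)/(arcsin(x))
This is a 0/0 indeterminate form.

Apply L'Hôpital's rule: differentiate numerator and denominator separately.
  f(x) = -x + sin(x)   ⇒   f'(x) = cos(x) - 1
  g(x) = asin(x)   ⇒   g'(x) = 1/sqrt(1 - x^2)
  lim(x→0) f'(x)/g'(x) = lim(x→0) (cos(x) - 1)/(1/sqrt(1 - x^2))
  = 0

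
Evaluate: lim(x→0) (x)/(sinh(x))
This is a 0/0 indeterminate form.

Apply L'Hôpital's rule: differentiate numerator and denominator separately.
  f(x) = x   ⇒   f'(x) = 1
  g(x) = sinh(x)   ⇒   g'(x) = cosh(x)
  lim(x→0) f'(x)/g'(x) = lim(x→0) (1)/(cosh(x))
  = 1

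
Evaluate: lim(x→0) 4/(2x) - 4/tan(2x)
This is an ∞-∞ indeterminate form.

Combine fractions or rationalize to convert ∞-∞ to 0/0 form:
  lim(x→0) 4/(2x) - 4/tan(2x) = 0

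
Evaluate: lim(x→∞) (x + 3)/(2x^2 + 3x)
This is an ∞/∞ indeterminate form.

Apply L'Hôpital's rule: differentiate numerator and denominator separately.
  f(x) = x + 3   ⇒   f'(x) = 1
  g(x) = 2·x^2 + 3·x   ⇒   g'(x) = 4·x + 3
  lim(x→∞) f'(x)/g'(x) = lim(x→∞) (1)/(4·x + 3)
  = 0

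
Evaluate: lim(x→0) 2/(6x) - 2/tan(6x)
This is an ∞-∞ indeterminate form.

Combine fractions or rationalize to convert ∞-∞ to 0/0 form:
  lim(x→0) 2/(6x) - 2/tan(6x) = 0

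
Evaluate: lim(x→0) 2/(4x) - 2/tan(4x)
This is an ∞-∞ indeterminate form.

Combine fractions or rationalize to convert ∞-∞ to 0/0 form:
  lim(x→0) 2/(4x) - 2/tan(4x) = 0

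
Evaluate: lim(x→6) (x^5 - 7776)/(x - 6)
This is a standard limit.

Factor or rationalize the expression:
  lim(x→6) (x^5 - 7776)/(x - 6) = 6480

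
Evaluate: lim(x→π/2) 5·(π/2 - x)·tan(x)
This is a 0·∞ indeterminate form.

Rewrite 0·∞ as a quotient (0/0 or ∞/∞ form), then apply L'Hôpital's rule:
  lim(x→π/2) 5·(π/2 - x)·tan(x) = 5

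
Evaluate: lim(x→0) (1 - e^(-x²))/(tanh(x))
This is a 0/0 indeterminate form.

Apply L'Hôpital's rule: differentiate numerator and denominator separately.
  f(x) = 1 - e^(-x^2)   ⇒   f'(x) = 2·x·e^(-x^2)
  g(x) = tanh(x)   ⇒   g'(x) = 1 - tanh(x)^2
  lim(x→0) f'(x)/g'(x) = lim(x→0) (2·x·e^(-x^2))/(1 - tanh(x)^2)
  = 0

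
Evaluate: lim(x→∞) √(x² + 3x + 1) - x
This is an ∞-∞ indeterminate form.

Combine fractions or rationalize to convert ∞-∞ to 0/0 form:
  lim(x→∞) √(x² + 3x + 1) - x = 3/2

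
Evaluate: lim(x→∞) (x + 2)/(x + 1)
This is an ∞/∞ indeterminate form.

Apply L'Hôpital's rule: differentiate numerator and denominator separately.
  f(x) = x + 2   ⇒   f'(x) = 1
  g(x) = x + 1   ⇒   g'(x) = 1
  lim(x→∞) f'(x)/g'(x) = lim(x→∞) (1)/(1)
  = 1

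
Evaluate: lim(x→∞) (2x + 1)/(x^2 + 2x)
This is an ∞/∞ indeterminate form.

Apply L'Hôpital's rule: differentiate numerator and denominator separately.
  f(x) = 2·x + 1   ⇒   f'(x) = 2
  g(x) = x^2 + 2·x   ⇒   g'(x) = 2·x + 2
  lim(x→∞) f'(x)/g'(x) = lim(x→∞) (2)/(2·x + 2)
  = 0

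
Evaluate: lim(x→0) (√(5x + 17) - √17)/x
This is a standard limit.

Factor or rationalize the expression:
  lim(x→0) (√(5x + 17) - √17)/x = 5·sqrt(17)/34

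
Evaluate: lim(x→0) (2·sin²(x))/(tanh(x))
This is a 0/0 indeterminate form.

Apply L'Hôpital's rule: differentiate numerator and denominator separately.
  f(x) = 2·sin(x)^2   ⇒   f'(x) = 4·sin(x)·cos(x)
  g(x) = tanh(x)   ⇒   g'(x) = 1 - tanh(x)^2
  lim(x→0) f'(x)/g'(x) = lim(x→0) (4·sin(x)·cos(x))/(1 - tanh(x)^2)
  = 0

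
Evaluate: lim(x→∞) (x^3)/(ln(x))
This is an ∞/∞ indeterminate form.

Apply L'Hôpital's rule: differentiate numerator and denominator separately.
  f(x) = x^3   ⇒   f'(x) = 3·x^2
  g(x) = ln(x)   ⇒   g'(x) = 1/x
  lim(x→∞) f'(x)/g'(x) = lim(x→∞) (3·x^2)/(1/x)
  = ∞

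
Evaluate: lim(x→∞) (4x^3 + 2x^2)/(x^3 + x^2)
This is an ∞/∞ indeterminate form.

Apply L'Hôpital's rule: differentiate numerator and denominator separately.
  f(x) = 4·x^3 + 2·x^2   ⇒   f'(x) = 12·x^2 + 4·x
  g(x) = x^3 + x^2   ⇒   g'(x) = 3·x^2 + 2·x
  lim(x→∞) f'(x)/g'(x) = lim(x→∞) (12·x^2 + 4·x)/(3·x^2 + 2·x)
  = 4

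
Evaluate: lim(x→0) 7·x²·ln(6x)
This is a 0·∞ indeterminate form.

Rewrite 0·∞ as a quotient (0/0 or ∞/∞ form), then apply L'Hôpital's rule:
  lim(x→0) 7·x²·ln(6x) = 0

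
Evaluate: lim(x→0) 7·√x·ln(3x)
This is a 0·∞ indeterminate form.

Rewrite 0·∞ as a quotient (0/0 or ∞/∞ form), then apply L'Hôpital's rule:
  lim(x→0) 7·√x·ln(3x) = 0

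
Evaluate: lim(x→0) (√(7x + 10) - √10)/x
This is a standard limit.

Factor or rationalize the expression:
  lim(x→0) (√(7x + 10) - √10)/x = 7·sqrt(10)/20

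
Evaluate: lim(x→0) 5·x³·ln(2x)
This is a 0·∞ indeterminate form.

Rewrite 0·∞ as a quotient (0/0 or ∞/∞ form), then apply L'Hôpital's rule:
  lim(x→0) 5·x³·ln(2x) = 0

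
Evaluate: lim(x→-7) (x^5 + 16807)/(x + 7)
This is a standard limit.

Factor or rationalize the expression:
  lim(x→-7) (x^5 + 16807)/(x + 7) = 12005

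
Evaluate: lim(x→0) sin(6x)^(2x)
This is an exponential indeterminate form.

For exponential indeterminate forms, take the natural log:
  Let L = lim(x→0) sin(6x)^(2x)
  Then ln(L) = lim(x→0) [exponent × ln(base)]
  Evaluate using L'Hôpital or standard limits, then exponentiate.
  L = 1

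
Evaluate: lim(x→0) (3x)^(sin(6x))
This is an exponential indeterminate form.

For exponential indeterminate forms, take the natural log:
  Let L = lim(x→0) (3x)^(sin(6x))
  Then ln(L) = lim(x→0) [exponent × ln(base)]
  Evaluate using L'Hôpital or standard limits, then exponentiate.
  L = 1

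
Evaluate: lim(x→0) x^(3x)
This is an exponential indeterminate form.

For exponential indeterminate forms, take the natural log:
  Let L = lim(x→0) x^(3x)
  Then ln(L) = lim(x→0) [exponent × ln(base)]
  Evaluate using L'Hôpital or standard limits, then exponentiate.
  L = 1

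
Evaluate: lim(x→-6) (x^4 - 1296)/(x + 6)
This is a standard limit.

Factor or rationalize the expression:
  lim(x→-6) (x^4 - 1296)/(x + 6) = -864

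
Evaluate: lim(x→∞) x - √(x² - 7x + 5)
This is an ∞-∞ indeterminate form.

Combine fractions or rationalize to convert ∞-∞ to 0/0 form:
  lim(x→∞) x - √(x² - 7x + 5) = 7/2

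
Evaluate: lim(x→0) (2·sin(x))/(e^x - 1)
This is a 0/0 indeterminate form.

Apply L'Hôpital's rule: differentiate numerator and denominator separately.
  f(x) = 2·sin(x)   ⇒   f'(x) = 2·cos(x)
  g(x) = e^(x) - 1   ⇒   g'(x) = e^(x)
  lim(x→0) f'(x)/g'(x) = lim(x→0) (2·cos(x))/(e^(x))
  = 2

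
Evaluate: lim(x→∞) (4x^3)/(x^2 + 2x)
This is an ∞/∞ indeterminate form.

Apply L'Hôpital's rule: differentiate numerator and denominator separately.
  f(x) = 4·x^3   ⇒   f'(x) = 12·x^2
  g(x) = x^2 + 2·x   ⇒   g'(x) = 2·x + 2
  lim(x→∞) f'(x)/g'(x) = lim(x→∞) (12·x^2)/(2·x + 2)
  = ∞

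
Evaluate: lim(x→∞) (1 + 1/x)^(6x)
This is an exponential indeterminate form.

For exponential indeterminate forms, take the natural log:
  Let L = lim(x→∞) (1 + 1/x)^(6x)
  Then ln(L) = lim(x→∞) [exponent × ln(base)]
  Evaluate using L'Hôpital or standard limits, then exponentiate.
  L = e^(6)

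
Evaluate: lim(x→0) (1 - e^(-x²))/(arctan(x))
This is a 0/0 indeterminate form.

Apply L'Hôpital's rule: differentiate numerator and denominator separately.
  f(x) = 1 - e^(-x^2)   ⇒   f'(x) = 2·x·e^(-x^2)
  g(x) = atan(x)   ⇒   g'(x) = 1/(x^2 + 1)
  lim(x→0) f'(x)/g'(x) = lim(x→0) (2·x·e^(-x^2))/(1/(x^2 + 1))
  = 0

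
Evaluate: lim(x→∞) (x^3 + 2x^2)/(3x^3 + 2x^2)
This is an ∞/∞ indeterminate form.

Apply L'Hôpital's rule: differentiate numerator and denominator separately.
  f(x) = x^3 + 2·x^2   ⇒   f'(x) = 3·x^2 + 4·x
  g(x) = 3·x^3 + 2·x^2   ⇒   g'(x) = 9·x^2 + 4·x
  lim(x→∞) f'(x)/g'(x) = lim(x→∞) (3·x^2 + 4·x)/(9·x^2 + 4·x)
  = 1/3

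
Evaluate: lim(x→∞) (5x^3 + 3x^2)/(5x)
This is an ∞/∞ indeterminate form.

Apply L'Hôpital's rule: differentiate numerator and denominator separately.
  f(x) = 5·x^3 + 3·x^2   ⇒   f'(x) = 15·x^2 + 6·x
  g(x) = 5·x   ⇒   g'(x) = 5
  lim(x→∞) f'(x)/g'(x) = lim(x→∞) (15·x^2 + 6·x)/(5)
  = ∞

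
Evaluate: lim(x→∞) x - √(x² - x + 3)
This is an ∞-∞ indeterminate form.

Combine fractions or rationalize to convert ∞-∞ to 0/0 form:
  lim(x→∞) x - √(x² - x + 3) = 1/2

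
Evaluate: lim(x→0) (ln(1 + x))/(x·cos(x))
This is a 0/0 indeterminate form.

Apply L'Hôpital's rule: differentiate numerator and denominator separately.
  f(x) = ln(x + 1)   ⇒   f'(x) = 1/(x + 1)
  g(x) = x·cos(x)   ⇒   g'(x) = -x·sin(x) + cos(x)
  lim(x→0) f'(x)/g'(x) = lim(x→0) (1/(x + 1))/(-x·sin(x) + cos(x))
  = 1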